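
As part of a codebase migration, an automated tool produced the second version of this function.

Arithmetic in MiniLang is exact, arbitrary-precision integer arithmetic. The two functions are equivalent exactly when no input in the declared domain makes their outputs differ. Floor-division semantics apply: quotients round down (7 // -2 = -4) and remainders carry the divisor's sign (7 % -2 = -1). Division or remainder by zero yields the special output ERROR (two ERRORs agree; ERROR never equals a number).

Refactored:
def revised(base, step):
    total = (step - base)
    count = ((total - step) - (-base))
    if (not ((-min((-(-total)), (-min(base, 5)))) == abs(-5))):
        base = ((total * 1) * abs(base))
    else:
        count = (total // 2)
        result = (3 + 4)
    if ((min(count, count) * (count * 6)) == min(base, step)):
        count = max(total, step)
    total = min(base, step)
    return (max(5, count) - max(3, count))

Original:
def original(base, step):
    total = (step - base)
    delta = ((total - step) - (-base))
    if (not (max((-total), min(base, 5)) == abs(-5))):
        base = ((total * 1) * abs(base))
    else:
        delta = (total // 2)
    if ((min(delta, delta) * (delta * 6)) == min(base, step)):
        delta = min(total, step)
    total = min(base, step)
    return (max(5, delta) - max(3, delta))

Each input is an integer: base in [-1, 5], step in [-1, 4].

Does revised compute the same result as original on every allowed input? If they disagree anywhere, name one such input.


base=4, step=4 yields 2 from original but 1 from revised.
verdict: not equivalent; witness: base=4, step=4


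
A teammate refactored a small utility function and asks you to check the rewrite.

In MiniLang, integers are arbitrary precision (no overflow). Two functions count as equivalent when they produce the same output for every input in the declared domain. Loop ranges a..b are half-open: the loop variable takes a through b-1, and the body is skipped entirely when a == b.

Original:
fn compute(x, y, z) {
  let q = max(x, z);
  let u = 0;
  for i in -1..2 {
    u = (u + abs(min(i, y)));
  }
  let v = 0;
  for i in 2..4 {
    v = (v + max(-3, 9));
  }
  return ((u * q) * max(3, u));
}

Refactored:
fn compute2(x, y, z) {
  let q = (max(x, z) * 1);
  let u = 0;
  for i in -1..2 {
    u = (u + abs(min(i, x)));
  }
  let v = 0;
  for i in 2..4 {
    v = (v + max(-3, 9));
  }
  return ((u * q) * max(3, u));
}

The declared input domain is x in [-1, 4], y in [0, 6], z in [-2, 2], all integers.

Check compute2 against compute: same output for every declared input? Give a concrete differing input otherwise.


These are not equivalent — on x=-1, y=0, z=-2 the outputs split (-3 vs -9).
compute: q = -1; u = 0; [i=-1]; u = 1; [i=0]; u = 1; [i=1]; u = 1; v = 0; [i=2]; v = 9; [i=3]; v = 18; return -3
compute2: q = -1; u = 0; [i=-1]; u = 1; [i=0]; u = 2; [i=1]; u = 3; v = 0; [i=2]; v = 9; [i=3]; v = 18; return -9
verdict: not equivalent; witness: x=-1, y=0, z=-2


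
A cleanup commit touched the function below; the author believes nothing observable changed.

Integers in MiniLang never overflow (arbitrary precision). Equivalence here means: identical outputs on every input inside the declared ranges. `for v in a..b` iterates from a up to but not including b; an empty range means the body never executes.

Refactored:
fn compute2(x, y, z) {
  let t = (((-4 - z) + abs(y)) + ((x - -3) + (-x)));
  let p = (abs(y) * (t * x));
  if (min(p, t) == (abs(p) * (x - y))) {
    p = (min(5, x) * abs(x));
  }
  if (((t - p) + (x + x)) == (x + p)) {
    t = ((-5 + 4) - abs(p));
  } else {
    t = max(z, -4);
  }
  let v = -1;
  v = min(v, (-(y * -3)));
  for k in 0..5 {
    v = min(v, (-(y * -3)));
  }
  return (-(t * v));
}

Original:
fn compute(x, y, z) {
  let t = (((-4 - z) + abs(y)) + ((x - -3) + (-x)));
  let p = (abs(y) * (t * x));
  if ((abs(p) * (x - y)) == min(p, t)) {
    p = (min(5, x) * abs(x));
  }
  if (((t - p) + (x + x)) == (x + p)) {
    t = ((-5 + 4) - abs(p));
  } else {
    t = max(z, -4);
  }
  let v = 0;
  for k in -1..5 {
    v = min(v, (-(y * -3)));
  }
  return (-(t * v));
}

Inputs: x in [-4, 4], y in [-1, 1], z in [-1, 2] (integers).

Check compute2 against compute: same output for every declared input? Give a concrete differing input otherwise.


At x=-4, y=0, z=-1: compute gives 0, compute2 gives -1.
verdict: not equivalent; witness: x=-4, y=0, z=-1


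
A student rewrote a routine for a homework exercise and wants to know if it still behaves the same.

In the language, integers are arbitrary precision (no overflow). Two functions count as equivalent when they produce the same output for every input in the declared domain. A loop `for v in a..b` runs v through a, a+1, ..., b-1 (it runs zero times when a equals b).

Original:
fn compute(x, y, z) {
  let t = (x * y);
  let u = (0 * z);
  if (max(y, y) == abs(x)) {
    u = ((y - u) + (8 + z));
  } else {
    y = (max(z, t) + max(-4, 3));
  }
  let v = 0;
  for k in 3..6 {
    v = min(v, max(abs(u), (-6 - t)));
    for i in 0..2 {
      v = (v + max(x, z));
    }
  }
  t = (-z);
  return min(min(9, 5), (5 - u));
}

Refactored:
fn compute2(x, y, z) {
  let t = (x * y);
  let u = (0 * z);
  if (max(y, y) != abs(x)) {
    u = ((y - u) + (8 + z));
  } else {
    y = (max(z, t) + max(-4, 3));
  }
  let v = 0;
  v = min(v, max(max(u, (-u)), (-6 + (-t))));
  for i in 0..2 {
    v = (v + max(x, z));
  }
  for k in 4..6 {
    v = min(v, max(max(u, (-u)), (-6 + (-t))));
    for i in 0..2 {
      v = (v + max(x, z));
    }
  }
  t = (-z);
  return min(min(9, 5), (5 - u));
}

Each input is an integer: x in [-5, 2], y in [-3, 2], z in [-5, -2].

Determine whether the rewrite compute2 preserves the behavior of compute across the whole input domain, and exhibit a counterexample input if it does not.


The rewrite breaks on x=-5, y=-3, z=-4, where the results are 5 and 4.
compute: t := 15 | u := 0 | (max(y, y) == abs(x)): false | y := 18 | v := 0 | iter k=3: | v := 0 | iter i=0: | v := -4 | iter i=1: | v := -8 | iter k=4: | v := -8 | iter i=0: | v := -12 | iter i=1: | v := -16 | iter k=5: | v := -16 | iter i=0: | v := -20 | iter i=1: | v := -24 | t := 4 | result 5
compute2: t := 15 | u := 0 | (max(y, y) != abs(x)): true | u := 1 | v := 0 | v := 0 | iter i=0: | v := -4 | iter i=1: | v := -8 | iter k=4: | v := -8 | iter i=0: | v := -12 | iter i=1: | v := -16 | iter k=5: | v := -16 | iter i=0: | v := -20 | iter i=1: | v := -24 | t := 4 | result 4
verdict: not equivalent; witness: x=-5, y=-3, z=-4


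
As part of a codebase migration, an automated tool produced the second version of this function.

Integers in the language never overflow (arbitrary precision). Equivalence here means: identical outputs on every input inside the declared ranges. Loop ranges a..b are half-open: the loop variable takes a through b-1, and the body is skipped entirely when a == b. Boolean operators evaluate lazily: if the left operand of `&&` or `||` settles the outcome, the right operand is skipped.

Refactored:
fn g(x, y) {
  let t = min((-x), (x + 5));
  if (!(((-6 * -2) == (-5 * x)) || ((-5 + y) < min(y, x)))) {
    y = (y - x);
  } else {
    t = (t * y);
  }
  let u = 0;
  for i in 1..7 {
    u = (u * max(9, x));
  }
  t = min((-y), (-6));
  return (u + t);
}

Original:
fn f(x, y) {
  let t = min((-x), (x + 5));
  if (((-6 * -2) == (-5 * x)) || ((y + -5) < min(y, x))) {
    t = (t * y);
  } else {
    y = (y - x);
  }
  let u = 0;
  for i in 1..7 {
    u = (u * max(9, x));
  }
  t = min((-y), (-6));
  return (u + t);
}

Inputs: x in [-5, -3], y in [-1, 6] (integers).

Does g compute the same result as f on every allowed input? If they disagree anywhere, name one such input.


Side by side, the visible changes include: boolean connective usage differs.
As a probe, take x=-4, y=3: f runs t becomes 1; next (((-6 * -2) == (-5 * x)) || ((y + -5) < min(y, x))) evaluates to false; next y becomes 7; next u becomes 0; next at i=1:; next u becomes 0; next at i=2:; next u becomes 0; next at i=3:; next u becomes 0; next at i=4:; next u becomes 0; next at i=5:; next u becomes 0; next at i=6:; next u becomes 0; next t becomes -7; next final value -7; g runs t becomes 1; next (!(((-6 * -2) == (-5 * x)) || ((-5 + y) < min(y, x)))) evaluates to true; next y becomes 7; next u becomes 0; next at i=1:; next u becomes 0; next at i=2:; next u becomes 0; next at i=3:; next u becomes 0; next at i=4:; next u becomes 0; next at i=5:; next u becomes 0; next at i=6:; next u becomes 0; next t becomes -7; next final value -7; both end at -7.
Across all 24 domain points the two functions coincide.
verdict: equivalent


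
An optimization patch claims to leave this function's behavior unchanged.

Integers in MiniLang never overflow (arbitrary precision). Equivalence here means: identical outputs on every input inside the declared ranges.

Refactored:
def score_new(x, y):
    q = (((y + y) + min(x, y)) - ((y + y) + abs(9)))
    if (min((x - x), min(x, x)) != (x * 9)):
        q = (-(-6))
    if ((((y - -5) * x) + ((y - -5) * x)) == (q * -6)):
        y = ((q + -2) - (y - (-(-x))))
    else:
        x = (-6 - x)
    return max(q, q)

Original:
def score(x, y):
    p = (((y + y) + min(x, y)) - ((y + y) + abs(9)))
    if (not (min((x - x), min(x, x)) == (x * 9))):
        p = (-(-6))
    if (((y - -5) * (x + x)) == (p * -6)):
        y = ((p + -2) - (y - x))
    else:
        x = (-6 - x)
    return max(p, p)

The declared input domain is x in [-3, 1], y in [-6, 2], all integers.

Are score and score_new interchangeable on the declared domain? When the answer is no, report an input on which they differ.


Changes here: constant usage differs; also local variable names differ; also arithmetic usage differs; also boolean connective usage differs; also comparison usage differs; the full 45-point sweep finds no disagreement.
verdict: equivalent


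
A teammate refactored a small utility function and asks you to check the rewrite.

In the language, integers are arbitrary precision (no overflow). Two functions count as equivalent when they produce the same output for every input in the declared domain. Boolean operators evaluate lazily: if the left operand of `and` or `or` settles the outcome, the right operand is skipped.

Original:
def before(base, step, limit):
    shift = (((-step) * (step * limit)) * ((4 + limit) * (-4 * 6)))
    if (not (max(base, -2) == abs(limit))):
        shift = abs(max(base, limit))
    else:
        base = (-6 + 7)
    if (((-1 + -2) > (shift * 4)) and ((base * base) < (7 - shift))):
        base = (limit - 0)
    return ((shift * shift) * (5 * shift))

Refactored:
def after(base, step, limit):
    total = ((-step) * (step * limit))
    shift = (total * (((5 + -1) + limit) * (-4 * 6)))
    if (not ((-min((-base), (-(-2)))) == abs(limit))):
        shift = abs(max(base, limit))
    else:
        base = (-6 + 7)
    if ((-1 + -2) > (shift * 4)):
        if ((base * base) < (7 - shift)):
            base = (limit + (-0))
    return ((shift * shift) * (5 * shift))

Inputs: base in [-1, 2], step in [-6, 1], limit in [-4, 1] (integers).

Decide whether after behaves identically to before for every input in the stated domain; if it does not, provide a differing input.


This is a faithful refactor — branching structure differs; also constant usage differs; also min/max/abs usage differs; also local variable names differ; also boolean connective usage differs; also statement counts differ; also arithmetic usage differs, but the computed results match everywhere.
As a probe, take base=-1, step=-4, limit=-1: before runs shift := -1152 | (not (max(base, -2) == abs(limit))): true | shift := 1 | (((-1 + -2) > (shift * 4)) and ((base * base) < (7 - shift))): false | result 5; after runs total := 16 | shift := -1152 | (not ((-min((-base), (-(-2)))) == abs(limit))): true | shift := 1 | ((-1 + -2) > (shift * 4)): false | result 5; both end at 5.
Every one of the 192 inputs gives matching results.
verdict: equivalent


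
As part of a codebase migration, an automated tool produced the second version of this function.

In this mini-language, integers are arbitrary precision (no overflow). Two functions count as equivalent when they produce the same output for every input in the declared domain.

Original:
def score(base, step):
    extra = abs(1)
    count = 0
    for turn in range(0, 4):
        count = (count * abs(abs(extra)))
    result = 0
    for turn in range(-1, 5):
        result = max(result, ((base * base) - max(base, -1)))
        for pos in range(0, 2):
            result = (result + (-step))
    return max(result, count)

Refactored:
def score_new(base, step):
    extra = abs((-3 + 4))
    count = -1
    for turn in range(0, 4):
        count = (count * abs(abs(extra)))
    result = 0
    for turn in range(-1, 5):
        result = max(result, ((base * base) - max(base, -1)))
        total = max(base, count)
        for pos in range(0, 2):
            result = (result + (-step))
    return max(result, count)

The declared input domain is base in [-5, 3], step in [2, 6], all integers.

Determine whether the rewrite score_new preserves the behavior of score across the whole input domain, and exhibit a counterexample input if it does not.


Not equivalent: base=-3, step=6 separates them (0 vs -1).
score: extra = 1; count = 0; [turn=0]; count = 0; [turn=1]; count = 0; [turn=2]; count = 0; [turn=3]; count = 0; result = 0; [turn=-1]; result = 10; [pos=0]; result = 4; [pos=1]; result = -2; [turn=0]; result = 10; [pos=0]; result = 4; [pos=1]; result = -2; [turn=1]; result = 10; [pos=0]; result = 4; [pos=1]; result = -2; [turn=2]; result = 10; [pos=0]; result = 4; [pos=1]; result = -2; [turn=3]; result = 10; [pos=0]; result = 4; [pos=1]; result = -2; [turn=4]; result = 10; [pos=0]; result = 4; [pos=1]; result = -2; return 0
score_new: extra = 1; count = -1; [turn=0]; count = -1; [turn=1]; count = -1; [turn=2]; count = -1; [turn=3]; count = -1; result = 0; [turn=-1]; result = 10; total = -1; [pos=0]; result = 4; [pos=1]; result = -2; [turn=0]; result = 10; total = -1; [pos=0]; result = 4; [pos=1]; result = -2; [turn=1]; result = 10; total = -1; [pos=0]; result = 4; [pos=1]; result = -2; [turn=2]; result = 10; total = -1; [pos=0]; result = 4; [pos=1]; result = -2; [turn=3]; result = 10; total = -1; [pos=0]; result = 4; [pos=1]; result = -2; [turn=4]; result = 10; total = -1; [pos=0]; result = 4; [pos=1]; result = -2; return -1
verdict: not equivalent; witness: base=-3, step=6


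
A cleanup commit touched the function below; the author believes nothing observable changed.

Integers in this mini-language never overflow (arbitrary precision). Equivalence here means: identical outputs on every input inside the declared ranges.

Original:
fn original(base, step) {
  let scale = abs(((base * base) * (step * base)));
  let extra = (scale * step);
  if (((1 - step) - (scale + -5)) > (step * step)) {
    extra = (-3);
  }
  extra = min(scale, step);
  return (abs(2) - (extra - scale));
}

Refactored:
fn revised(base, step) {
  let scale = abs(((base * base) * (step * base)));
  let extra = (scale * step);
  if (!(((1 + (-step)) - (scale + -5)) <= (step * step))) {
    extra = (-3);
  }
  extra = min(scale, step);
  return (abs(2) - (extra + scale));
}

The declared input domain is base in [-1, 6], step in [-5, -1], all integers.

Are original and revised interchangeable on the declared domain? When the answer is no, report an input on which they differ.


Not equivalent: base=-1, step=-5 separates them (12 vs 2).
original: scale=5, then extra=-25, then (((1 - step) - (scale + -5)) > (step * step)) is false, then extra=-5, then returns 12
revised: scale=5, then extra=-25, then (!(((1 + (-step)) - (scale + -5)) <= (step * step))) is false, then extra=-5, then returns 2
verdict: not equivalent; witness: base=-1, step=-5


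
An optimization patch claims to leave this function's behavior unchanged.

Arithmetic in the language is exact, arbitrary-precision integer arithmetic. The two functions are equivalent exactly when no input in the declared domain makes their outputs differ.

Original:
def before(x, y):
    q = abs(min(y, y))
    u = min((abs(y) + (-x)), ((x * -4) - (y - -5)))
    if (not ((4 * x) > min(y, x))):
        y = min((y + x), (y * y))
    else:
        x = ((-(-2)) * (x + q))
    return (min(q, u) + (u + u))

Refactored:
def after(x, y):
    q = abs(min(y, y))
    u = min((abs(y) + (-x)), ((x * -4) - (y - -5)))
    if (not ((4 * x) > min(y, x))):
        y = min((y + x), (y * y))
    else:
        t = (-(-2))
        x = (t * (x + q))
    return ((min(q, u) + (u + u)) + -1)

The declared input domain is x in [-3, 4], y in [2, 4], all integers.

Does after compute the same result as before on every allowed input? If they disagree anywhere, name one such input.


Evaluate both at x=-3, y=2.
before: q becomes 2; next u becomes 5; next (not ((4 * x) > min(y, x))) evaluates to true; next y becomes -1; next final value 12
after: q becomes 2; next u becomes 5; next (not ((4 * x) > min(y, x))) evaluates to true; next y becomes -1; next final value 11
12 != 11, so the rewrite changes behavior.
verdict: not equivalent; witness: x=-3, y=2


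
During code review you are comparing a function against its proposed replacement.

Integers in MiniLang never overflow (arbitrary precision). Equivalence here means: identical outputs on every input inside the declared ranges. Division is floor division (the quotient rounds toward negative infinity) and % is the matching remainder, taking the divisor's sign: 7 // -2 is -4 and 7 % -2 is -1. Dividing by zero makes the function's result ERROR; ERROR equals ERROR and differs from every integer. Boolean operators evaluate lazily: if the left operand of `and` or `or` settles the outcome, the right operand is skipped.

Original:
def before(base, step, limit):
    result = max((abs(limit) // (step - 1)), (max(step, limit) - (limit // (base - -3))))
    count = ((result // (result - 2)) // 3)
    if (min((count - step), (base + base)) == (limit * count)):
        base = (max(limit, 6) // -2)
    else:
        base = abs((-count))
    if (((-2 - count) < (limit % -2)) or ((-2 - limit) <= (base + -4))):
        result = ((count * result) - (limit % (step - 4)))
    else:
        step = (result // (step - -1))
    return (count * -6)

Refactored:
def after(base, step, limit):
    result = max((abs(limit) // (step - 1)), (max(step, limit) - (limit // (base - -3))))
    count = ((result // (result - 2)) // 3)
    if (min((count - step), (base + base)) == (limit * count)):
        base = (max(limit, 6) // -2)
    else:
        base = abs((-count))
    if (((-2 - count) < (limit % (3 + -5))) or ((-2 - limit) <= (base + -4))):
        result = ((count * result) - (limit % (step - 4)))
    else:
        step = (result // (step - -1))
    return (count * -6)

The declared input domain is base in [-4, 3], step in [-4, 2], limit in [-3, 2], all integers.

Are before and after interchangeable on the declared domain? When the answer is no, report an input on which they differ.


Behavior is preserved: although arithmetic usage differs; constant usage differs, the outputs never diverge.
Spot check at base=-4, step=-4, limit=-2 — before: result becomes -1; next count becomes 0; next (min((count - step), (base + base)) == (limit * count)) evaluates to false; next base becomes 0; next (((-2 - count) < (limit % -2)) or ((-2 - limit) <= (base + -4))) evaluates to true; next result becomes 2; next final value 0. after: result becomes -1; next count becomes 0; next (min((count - step), (base + base)) == (limit * count)) evaluates to false; next base becomes 0; next (((-2 - count) < (limit % (3 + -5))) or ((-2 - limit) <= (base + -4))) evaluates to true; next result becomes 2; next final value 0. Both give 0.
Every one of the 336 inputs gives matching results.
verdict: equivalent


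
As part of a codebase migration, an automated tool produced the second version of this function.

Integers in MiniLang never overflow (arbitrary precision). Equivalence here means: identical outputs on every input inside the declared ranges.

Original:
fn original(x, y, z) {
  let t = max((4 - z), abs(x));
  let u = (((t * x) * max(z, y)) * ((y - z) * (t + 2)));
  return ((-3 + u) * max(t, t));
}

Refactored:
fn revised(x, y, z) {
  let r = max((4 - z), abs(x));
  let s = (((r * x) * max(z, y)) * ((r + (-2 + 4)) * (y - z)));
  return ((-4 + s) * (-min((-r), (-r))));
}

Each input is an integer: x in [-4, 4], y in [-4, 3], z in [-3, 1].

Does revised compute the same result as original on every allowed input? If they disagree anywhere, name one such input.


On input x=-4, y=-4, z=-3, original returns -5313 while revised returns -5320.
verdict: not equivalent; witness: x=-4, y=-4, z=-3


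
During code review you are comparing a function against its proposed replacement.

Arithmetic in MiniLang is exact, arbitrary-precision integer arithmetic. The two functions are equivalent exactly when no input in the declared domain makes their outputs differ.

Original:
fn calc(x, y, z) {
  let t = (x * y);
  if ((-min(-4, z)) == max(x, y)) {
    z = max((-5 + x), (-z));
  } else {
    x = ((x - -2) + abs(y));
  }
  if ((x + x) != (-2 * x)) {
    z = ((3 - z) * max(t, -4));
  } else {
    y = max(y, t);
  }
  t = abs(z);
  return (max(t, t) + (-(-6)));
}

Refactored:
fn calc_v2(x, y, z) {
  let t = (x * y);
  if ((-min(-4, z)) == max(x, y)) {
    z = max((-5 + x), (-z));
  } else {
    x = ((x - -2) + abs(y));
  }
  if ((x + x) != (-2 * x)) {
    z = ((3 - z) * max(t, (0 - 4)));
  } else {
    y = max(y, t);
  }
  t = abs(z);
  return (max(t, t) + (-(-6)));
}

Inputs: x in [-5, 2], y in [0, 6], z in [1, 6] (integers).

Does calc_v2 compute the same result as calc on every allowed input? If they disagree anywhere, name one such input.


The two are interchangeable: constant usage differs, plus arithmetic usage differs, and every declared input agrees.
As a probe, take x=-2, y=3, z=2: calc runs t=-6, then ((-min(-4, z)) == max(x, y)) is false, then x=3, then ((x + x) != (-2 * x)) is true, then z=-4, then t=4, then returns 10; calc_v2 runs t=-6, then ((-min(-4, z)) == max(x, y)) is false, then x=3, then ((x + x) != (-2 * x)) is true, then z=-4, then t=4, then returns 10; both end at 10.
Checked all 336 inputs in the declared domain: the outputs agree on every one.
verdict: equivalent


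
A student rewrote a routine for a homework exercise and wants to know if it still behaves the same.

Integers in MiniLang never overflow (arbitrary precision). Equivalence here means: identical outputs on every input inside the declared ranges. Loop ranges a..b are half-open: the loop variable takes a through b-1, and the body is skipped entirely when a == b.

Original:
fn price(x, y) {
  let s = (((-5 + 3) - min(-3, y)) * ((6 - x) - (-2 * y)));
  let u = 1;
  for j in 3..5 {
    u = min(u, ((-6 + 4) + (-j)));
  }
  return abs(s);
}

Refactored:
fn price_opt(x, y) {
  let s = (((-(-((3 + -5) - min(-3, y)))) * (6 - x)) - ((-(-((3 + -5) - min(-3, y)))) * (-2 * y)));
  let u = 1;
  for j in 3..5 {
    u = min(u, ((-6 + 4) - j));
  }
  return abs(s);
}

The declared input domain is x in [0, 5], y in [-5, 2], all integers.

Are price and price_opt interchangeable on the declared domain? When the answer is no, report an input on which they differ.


The two are interchangeable: constant usage differs; min/max/abs usage differs; arithmetic usage differs, and every declared input agrees.
One worked example (x=4, y=2) — price: s=6, then u=1, then (j=3), then u=-5, then (j=4), then u=-6, then returns 6; price_opt: s=6, then u=1, then (j=3), then u=-5, then (j=4), then u=-6, then returns 6; agreement on 6.
Across all 48 domain points the two functions coincide.
verdict: equivalent


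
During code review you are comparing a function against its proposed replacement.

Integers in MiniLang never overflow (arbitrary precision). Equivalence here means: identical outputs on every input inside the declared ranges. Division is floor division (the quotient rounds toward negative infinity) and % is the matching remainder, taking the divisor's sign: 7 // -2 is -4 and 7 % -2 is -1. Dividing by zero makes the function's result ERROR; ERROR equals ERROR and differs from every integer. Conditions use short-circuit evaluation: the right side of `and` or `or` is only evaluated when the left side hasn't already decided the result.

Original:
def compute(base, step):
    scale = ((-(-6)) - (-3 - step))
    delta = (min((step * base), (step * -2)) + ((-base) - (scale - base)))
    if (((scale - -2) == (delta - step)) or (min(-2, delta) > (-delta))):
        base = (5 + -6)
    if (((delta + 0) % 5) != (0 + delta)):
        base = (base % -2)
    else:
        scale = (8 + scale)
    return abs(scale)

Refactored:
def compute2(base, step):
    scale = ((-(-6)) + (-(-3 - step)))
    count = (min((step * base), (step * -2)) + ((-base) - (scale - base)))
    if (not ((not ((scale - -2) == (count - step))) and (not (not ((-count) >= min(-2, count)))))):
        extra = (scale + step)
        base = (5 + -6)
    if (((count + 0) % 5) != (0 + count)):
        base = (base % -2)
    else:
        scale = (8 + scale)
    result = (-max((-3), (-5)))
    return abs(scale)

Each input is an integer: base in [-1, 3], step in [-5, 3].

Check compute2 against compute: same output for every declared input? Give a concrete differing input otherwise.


This is a faithful refactor — boolean connective usage differs, arithmetic usage differs, local variable names differ, statement counts differ, constant usage differs, comparison usage differs, min/max/abs usage differs, but the computed results match everywhere.
One worked example (base=2, step=-1) — compute: scale becomes 8; next delta becomes -10; next (((scale - -2) == (delta - step)) or (min(-2, delta) > (-delta))) evaluates to false; next (((delta + 0) % 5) != (0 + delta)) evaluates to true; next base becomes 0; next final value 8; compute2: scale becomes 8; next count becomes -10; next (not ((not ((scale - -2) == (count - step))) and (not (not ((-count) >= min(-2, count)))))) evaluates to false; next (((count + 0) % 5) != (0 + count)) evaluates to true; next base becomes 0; next result becomes 3; next final value 8; agreement on 8.
An exhaustive pass over the 45 declared inputs shows identical outputs.
verdict: equivalent


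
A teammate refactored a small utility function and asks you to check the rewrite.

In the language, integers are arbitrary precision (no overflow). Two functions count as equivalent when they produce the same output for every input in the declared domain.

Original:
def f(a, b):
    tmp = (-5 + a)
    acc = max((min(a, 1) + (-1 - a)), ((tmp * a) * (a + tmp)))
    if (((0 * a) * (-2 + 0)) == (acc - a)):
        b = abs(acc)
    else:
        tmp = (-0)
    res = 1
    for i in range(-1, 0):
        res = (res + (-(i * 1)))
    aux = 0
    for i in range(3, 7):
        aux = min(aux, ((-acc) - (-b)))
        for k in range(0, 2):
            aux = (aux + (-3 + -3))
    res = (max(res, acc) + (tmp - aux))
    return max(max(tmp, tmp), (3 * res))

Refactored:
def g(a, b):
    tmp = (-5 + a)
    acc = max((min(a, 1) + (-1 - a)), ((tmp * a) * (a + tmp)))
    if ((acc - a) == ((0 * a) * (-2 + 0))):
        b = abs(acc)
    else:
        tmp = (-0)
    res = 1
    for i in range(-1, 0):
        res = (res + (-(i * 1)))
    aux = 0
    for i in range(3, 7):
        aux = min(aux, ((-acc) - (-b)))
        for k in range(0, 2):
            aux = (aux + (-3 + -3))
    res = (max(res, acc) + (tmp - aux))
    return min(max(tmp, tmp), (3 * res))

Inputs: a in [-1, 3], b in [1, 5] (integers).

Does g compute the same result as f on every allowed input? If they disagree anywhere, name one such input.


There is a counterexample at a=-1, b=1: 132 on one side, -6 on the other.
f: tmp := -6 | acc := -1 | (((0 * a) * (-2 + 0)) == (acc - a)): true | b := 1 | res := 1 | iter i=-1: | res := 2 | aux := 0 | iter i=3: | aux := 0 | iter k=0: | aux := -6 | iter k=1: | aux := -12 | iter i=4: | aux := -12 | iter k=0: | aux := -18 | iter k=1: | aux := -24 | iter i=5: | aux := -24 | iter k=0: | aux := -30 | iter k=1: | aux := -36 | iter i=6: | aux := -36 | iter k=0: | aux := -42 | iter k=1: | aux := -48 | res := 44 | result 132
g: tmp := -6 | acc := -1 | ((acc - a) == ((0 * a) * (-2 + 0))): true | b := 1 | res := 1 | iter i=-1: | res := 2 | aux := 0 | iter i=3: | aux := 0 | iter k=0: | aux := -6 | iter k=1: | aux := -12 | iter i=4: | aux := -12 | iter k=0: | aux := -18 | iter k=1: | aux := -24 | iter i=5: | aux := -24 | iter k=0: | aux := -30 | iter k=1: | aux := -36 | iter i=6: | aux := -36 | iter k=0: | aux := -42 | iter k=1: | aux := -48 | res := 44 | result -6
verdict: not equivalent; witness: a=-1, b=1


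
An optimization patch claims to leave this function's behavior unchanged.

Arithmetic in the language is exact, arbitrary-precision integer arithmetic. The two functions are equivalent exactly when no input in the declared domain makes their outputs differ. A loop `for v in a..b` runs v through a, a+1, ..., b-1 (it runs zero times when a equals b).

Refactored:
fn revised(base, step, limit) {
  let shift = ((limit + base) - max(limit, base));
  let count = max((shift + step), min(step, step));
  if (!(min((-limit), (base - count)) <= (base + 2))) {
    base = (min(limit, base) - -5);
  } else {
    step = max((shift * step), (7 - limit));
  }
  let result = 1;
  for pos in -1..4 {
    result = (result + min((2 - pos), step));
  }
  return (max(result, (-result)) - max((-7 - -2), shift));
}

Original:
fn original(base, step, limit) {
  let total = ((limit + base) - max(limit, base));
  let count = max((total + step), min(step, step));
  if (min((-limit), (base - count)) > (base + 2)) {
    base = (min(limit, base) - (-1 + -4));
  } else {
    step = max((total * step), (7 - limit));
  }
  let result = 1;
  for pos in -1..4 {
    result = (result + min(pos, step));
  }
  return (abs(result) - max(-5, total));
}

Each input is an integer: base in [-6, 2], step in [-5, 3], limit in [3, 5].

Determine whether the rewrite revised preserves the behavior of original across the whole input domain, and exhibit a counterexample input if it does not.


Side by side, the visible changes include: constant usage differs; and local variable names differ; and comparison usage differs; and boolean connective usage differs; and arithmetic usage differs; and min/max/abs usage differs.
Spot check at base=-3, step=2, limit=3 — original: total = -3; count = 2; (min((-limit), (base - count)) > (base + 2)) -> false; step = 4; result = 1; [pos=-1]; result = 0; [pos=0]; result = 0; [pos=1]; result = 1; [pos=2]; result = 3; [pos=3]; result = 6; return 9. revised: shift = -3; count = 2; (!(min((-limit), (base - count)) <= (base + 2))) -> false; step = 4; result = 1; [pos=-1]; result = 4; [pos=0]; result = 6; [pos=1]; result = 7; [pos=2]; result = 7; [pos=3]; result = 6; return 9. Both give 9.
Checked all 243 inputs in the declared domain: the outputs agree on every one.
verdict: equivalent


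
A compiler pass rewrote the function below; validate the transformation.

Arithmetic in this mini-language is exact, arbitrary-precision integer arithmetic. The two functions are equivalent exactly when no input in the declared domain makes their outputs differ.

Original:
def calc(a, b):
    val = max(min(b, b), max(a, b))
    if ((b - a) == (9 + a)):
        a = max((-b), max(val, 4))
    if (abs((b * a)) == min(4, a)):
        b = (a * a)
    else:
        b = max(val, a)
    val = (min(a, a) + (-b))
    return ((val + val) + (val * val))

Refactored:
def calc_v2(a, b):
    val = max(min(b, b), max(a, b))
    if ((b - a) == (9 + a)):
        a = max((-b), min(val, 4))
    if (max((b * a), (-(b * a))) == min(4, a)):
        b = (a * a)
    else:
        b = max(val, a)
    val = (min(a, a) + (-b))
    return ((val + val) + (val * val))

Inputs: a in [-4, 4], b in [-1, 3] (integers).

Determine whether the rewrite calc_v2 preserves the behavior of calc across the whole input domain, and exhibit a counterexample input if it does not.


Consider the input a=-4, b=1.
calc: val becomes 1; next ((b - a) == (9 + a)) evaluates to true; next a becomes 4; next (abs((b * a)) == min(4, a)) evaluates to true; next b becomes 16; next val becomes -12; next final value 120
calc_v2: val becomes 1; next ((b - a) == (9 + a)) evaluates to true; next a becomes 1; next (max((b * a), (-(b * a))) == min(4, a)) evaluates to true; next b becomes 1; next val becomes 0; next final value 0
120 != 0, so the rewrite changes behavior.
verdict: not equivalent; witness: a=-4, b=1


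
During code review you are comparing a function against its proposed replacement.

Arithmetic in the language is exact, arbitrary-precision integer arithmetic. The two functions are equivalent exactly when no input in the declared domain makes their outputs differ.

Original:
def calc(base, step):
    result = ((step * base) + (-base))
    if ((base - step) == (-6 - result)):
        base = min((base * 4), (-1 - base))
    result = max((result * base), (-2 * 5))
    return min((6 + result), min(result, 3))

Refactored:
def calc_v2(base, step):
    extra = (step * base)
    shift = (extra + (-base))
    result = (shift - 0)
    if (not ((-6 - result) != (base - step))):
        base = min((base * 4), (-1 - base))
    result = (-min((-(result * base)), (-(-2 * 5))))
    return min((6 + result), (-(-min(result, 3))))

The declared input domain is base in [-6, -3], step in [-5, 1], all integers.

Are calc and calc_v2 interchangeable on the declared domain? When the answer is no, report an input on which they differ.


Comparing the listings, the differences include: local variable names differ, constant usage differs, comparison usage differs, statement counts differ, boolean connective usage differs, arithmetic usage differs, min/max/abs usage differs.
As a probe, take base=-5, step=-1: calc runs result = 10; ((base - step) == (-6 - result)) -> false; result = -10; return -10; calc_v2 runs extra = 5; shift = 10; result = 10; (not ((-6 - result) != (base - step))) -> false; result = -10; return -10; both end at -10.
An exhaustive pass over the 28 declared inputs shows identical outputs.
verdict: equivalent


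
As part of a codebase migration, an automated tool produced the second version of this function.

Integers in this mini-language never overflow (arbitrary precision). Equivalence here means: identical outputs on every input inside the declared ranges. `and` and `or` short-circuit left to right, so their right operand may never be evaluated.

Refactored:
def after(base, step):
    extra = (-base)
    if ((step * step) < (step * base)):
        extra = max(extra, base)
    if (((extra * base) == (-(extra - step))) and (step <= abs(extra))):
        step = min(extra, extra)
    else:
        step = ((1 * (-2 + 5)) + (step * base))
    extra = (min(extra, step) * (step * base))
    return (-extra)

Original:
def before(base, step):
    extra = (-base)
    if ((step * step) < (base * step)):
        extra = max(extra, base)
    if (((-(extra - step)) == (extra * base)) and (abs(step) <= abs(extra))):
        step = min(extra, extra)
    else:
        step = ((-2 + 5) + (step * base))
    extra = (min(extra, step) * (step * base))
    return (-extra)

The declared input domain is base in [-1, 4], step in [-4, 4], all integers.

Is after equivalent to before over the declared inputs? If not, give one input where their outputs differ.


Take base=1, step=-2.
before: extra becomes -1; next ((step * step) < (base * step)) evaluates to false; next (((-(extra - step)) == (extra * base)) and (abs(step) <= abs(extra))) evaluates to false; next step becomes 1; next extra becomes -1; next final value 1
after: extra becomes -1; next ((step * step) < (step * base)) evaluates to false; next (((extra * base) == (-(extra - step))) and (step <= abs(extra))) evaluates to true; next step becomes -1; next extra becomes 1; next final value -1
1 against -1: the behavior changed.
verdict: not equivalent; witness: base=1, step=-2


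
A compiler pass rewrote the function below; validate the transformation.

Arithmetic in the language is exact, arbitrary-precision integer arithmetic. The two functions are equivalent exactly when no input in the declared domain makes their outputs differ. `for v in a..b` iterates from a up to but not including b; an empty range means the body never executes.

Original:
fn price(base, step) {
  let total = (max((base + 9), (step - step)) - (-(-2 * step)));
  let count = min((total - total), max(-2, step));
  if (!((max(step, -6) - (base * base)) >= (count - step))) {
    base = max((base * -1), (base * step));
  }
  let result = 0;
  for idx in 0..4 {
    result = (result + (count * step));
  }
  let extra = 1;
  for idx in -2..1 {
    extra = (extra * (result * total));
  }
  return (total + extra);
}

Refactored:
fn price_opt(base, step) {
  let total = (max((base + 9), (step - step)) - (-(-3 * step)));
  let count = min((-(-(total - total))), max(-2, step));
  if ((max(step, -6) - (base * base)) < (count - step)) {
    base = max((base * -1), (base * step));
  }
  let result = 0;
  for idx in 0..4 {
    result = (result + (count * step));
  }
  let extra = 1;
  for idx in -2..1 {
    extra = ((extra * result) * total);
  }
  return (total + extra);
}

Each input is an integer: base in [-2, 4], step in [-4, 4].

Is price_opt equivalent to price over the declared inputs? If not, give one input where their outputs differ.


Try base=-2, step=-4.
price: total = 15; count = -2; (!((max(step, -6) - (base * base)) >= (count - step))) -> true; base = 8; result = 0; [idx=0]; result = 8; [idx=1]; result = 16; [idx=2]; result = 24; [idx=3]; result = 32; extra = 1; [idx=-2]; extra = 480; [idx=-1]; extra = 230400; [idx=0]; extra = 110592000; return 110592015
price_opt: total = 19; count = -2; ((max(step, -6) - (base * base)) < (count - step)) -> true; base = 8; result = 0; [idx=0]; result = 8; [idx=1]; result = 16; [idx=2]; result = 24; [idx=3]; result = 32; extra = 1; [idx=-2]; extra = 608; [idx=-1]; extra = 369664; [idx=0]; extra = 224755712; return 224755731
110592015 against 224755731: the behavior changed.
verdict: not equivalent; witness: base=-2, step=-4


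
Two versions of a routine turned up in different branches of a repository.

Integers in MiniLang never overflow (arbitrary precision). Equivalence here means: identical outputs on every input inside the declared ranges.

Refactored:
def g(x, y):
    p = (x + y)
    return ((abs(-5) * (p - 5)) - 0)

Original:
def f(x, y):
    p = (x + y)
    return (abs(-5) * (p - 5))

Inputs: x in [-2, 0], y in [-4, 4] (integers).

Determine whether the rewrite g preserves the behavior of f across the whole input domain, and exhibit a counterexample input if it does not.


Equivalent — the differences include constant usage differs; and arithmetic usage differs, yet no declared input distinguishes the two.
As a probe, take x=0, y=-4: f runs p=-4, then returns -45; g runs p=-4, then returns -45; both end at -45.
Every one of the 27 inputs gives matching results.
verdict: equivalent


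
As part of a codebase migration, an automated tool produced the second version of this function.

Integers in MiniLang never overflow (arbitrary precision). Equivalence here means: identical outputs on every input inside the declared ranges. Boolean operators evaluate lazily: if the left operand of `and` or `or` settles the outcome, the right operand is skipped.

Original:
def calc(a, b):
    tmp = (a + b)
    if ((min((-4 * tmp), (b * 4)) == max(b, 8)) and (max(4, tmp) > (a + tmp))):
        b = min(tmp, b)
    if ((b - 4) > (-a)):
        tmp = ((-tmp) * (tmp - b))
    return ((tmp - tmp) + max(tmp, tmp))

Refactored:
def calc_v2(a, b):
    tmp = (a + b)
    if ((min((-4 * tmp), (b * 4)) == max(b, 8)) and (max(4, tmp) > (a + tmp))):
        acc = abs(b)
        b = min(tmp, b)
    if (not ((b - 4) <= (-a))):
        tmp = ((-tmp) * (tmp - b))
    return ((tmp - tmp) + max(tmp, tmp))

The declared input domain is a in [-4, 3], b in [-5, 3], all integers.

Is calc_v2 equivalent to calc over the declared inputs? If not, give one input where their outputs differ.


Behavior is preserved: although boolean connective usage differs, comparison usage differs, local variable names differ, statement counts differ, min/max/abs usage differs, the outputs never diverge.
As a probe, take a=-4, b=-5: calc runs tmp = -9; ((min((-4 * tmp), (b * 4)) == max(b, 8)) and (max(4, tmp) > (a + tmp))) -> false; ((b - 4) > (-a)) -> false; return -9; calc_v2 runs tmp = -9; ((min((-4 * tmp), (b * 4)) == max(b, 8)) and (max(4, tmp) > (a + tmp))) -> false; (not ((b - 4) <= (-a))) -> false; return -9; both end at -9.
Checked all 72 inputs in the declared domain: the outputs agree on every one.
verdict: equivalent
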